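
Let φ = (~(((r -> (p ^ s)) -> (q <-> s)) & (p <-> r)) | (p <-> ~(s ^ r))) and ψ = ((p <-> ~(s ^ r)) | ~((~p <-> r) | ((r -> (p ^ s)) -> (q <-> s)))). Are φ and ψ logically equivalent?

not equivalent

p | q | r | s | φ | ψ
- | - | - | - | - | -
T | T | T | T | T | T
T | T | T | F | T | T
T | T | F | T | T | F
T | T | F | F | T | T
T | F | T | T | T | T
T | F | T | F | F | F
T | F | F | T | T | F
T | F | F | F | T | T
F | T | T | T | T | F
F | T | T | F | T | T
F | T | F | T | T | T
F | T | F | F | T | T
F | F | T | T | T | F
F | F | T | F | T | T
F | F | F | T | T | T
F | F | F | F | F | F
The columns differ at p=T, q=T, r=F, s=T (φ=T, ψ=F), so they are not equivalent.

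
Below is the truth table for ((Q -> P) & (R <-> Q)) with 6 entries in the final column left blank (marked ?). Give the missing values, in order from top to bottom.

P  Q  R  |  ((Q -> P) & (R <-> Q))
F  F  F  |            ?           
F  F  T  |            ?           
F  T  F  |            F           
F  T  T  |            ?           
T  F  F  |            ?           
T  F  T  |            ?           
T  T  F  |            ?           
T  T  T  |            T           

T, F, F, T, F, F

Row P=F, Q=F, R=F: (Q -> P) = T, (R <-> Q) = T, so ((Q -> P) & (R <-> Q)) = T.
Row P=F, Q=F, R=T: (Q -> P) = T, (R <-> Q) = F, so ((Q -> P) & (R <-> Q)) = F.
Row P=F, Q=T, R=T: (Q -> P) = F, (R <-> Q) = T, so ((Q -> P) & (R <-> Q)) = F.
Row P=T, Q=F, R=F: (Q -> P) = T, (R <-> Q) = T, so ((Q -> P) & (R <-> Q)) = T.
Row P=T, Q=F, R=T: (Q -> P) = T, (R <-> Q) = F, so ((Q -> P) & (R <-> Q)) = F.
Row P=T, Q=T, R=F: (Q -> P) = T, (R <-> Q) = F, so ((Q -> P) & (R <-> Q)) = F.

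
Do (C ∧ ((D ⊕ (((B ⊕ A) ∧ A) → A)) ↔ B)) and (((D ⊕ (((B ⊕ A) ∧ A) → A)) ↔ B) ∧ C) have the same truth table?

equivalent

  A   |   B   |   C   |   D   |   φ   |   ψ  
----- | ----- | ----- | ----- | ----- | -----
False | False | False | False | False | False
False | False | False |  True | False | False
False | False |  True | False | False | False
False | False |  True |  True |  True |  True
False |  True | False | False | False | False
False |  True | False |  True | False | False
False |  True |  True | False |  True |  True
False |  True |  True |  True | False | False
 True | False | False | False | False | False
 True | False | False |  True | False | False
 True | False |  True | False | False | False
 True | False |  True |  True |  True |  True
 True |  True | False | False | False | False
 True |  True | False |  True | False | False
 True |  True |  True | False |  True |  True
 True |  True |  True |  True | False | False
The columns for φ and ψ agree on every row, so they are logically equivalent.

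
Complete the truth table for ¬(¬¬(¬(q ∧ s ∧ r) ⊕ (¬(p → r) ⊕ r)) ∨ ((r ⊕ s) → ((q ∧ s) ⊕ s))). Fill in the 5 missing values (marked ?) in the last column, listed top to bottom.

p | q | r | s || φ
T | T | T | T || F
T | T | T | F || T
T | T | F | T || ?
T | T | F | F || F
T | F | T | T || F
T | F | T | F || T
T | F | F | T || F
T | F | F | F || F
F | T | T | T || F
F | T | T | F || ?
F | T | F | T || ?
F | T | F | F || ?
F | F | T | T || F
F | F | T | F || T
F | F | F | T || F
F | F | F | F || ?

T, T, F, F, F

Row p=T, q=T, r=F, s=T: ¬¬(¬(q ∧ s ∧ r) ⊕ (¬(p → r) ⊕ r)) = F, ((r ⊕ s) → ((q ∧ s) ⊕ s)) = F, (¬¬(¬(q ∧ s ∧ r) ⊕ (¬(p → r) ⊕ r)) ∨ ((r ⊕ s) → ((q ∧ s) ⊕ s))) = F, so the formula = T.
Row p=F, q=T, r=T, s=F: ¬¬(¬(q ∧ s ∧ r) ⊕ (¬(p → r) ⊕ r)) = F, ((r ⊕ s) → ((q ∧ s) ⊕ s)) = F, (¬¬(¬(q ∧ s ∧ r) ⊕ (¬(p → r) ⊕ r)) ∨ ((r ⊕ s) → ((q ∧ s) ⊕ s))) = F, so the formula = T.
Row p=F, q=T, r=F, s=T: ¬¬(¬(q ∧ s ∧ r) ⊕ (¬(p → r) ⊕ r)) = T, ((r ⊕ s) → ((q ∧ s) ⊕ s)) = F, (¬¬(¬(q ∧ s ∧ r) ⊕ (¬(p → r) ⊕ r)) ∨ ((r ⊕ s) → ((q ∧ s) ⊕ s))) = T, so the formula = F.
Row p=F, q=T, r=F, s=F: ¬¬(¬(q ∧ s ∧ r) ⊕ (¬(p → r) ⊕ r)) = T, ((r ⊕ s) → ((q ∧ s) ⊕ s)) = T, (¬¬(¬(q ∧ s ∧ r) ⊕ (¬(p → r) ⊕ r)) ∨ ((r ⊕ s) → ((q ∧ s) ⊕ s))) = T, so the formula = F.
Row p=F, q=F, r=F, s=F: ¬¬(¬(q ∧ s ∧ r) ⊕ (¬(p → r) ⊕ r)) = T, ((r ⊕ s) → ((q ∧ s) ⊕ s)) = T, (¬¬(¬(q ∧ s ∧ r) ⊕ (¬(p → r) ⊕ r)) ∨ ((r ⊕ s) → ((q ∧ s) ⊕ s))) = T, so the formula = F.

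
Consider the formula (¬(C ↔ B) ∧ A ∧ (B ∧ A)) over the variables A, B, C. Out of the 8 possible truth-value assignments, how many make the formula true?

1

A | B | C || (C ↔ B) | ¬(C ↔ B) | (B ∧ A) | (¬(C ↔ B) ∧ A ∧ (B ∧ A))
F | F | F ||    T    |    F     |    F    |            F            
F | F | T ||    F    |    T     |    F    |            F            
F | T | F ||    F    |    T     |    F    |            F            
F | T | T ||    T    |    F     |    F    |            F            
T | F | F ||    T    |    F     |    F    |            F            
T | F | T ||    F    |    T     |    F    |            F            
T | T | F ||    F    |    T     |    T    |            T            
T | T | T ||    T    |    F     |    T    |            F            
The formula is true on 1 of the 8 rows.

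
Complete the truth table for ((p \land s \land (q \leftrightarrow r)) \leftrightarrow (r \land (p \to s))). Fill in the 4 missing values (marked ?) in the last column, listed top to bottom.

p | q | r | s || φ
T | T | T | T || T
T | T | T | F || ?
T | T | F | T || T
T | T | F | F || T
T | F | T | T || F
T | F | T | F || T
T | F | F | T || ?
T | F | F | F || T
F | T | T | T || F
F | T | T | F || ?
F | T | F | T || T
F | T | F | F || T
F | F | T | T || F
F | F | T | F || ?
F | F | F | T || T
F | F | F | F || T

T, F, F, F

Row p=T, q=T, r=T, s=F: (p \land s \land (q \leftrightarrow r)) = F, (r \land (p \to s)) = F, so the formula = T.
Row p=T, q=F, r=F, s=T: (p \land s \land (q \leftrightarrow r)) = T, (r \land (p \to s)) = F, so the formula = F.
Row p=F, q=T, r=T, s=F: (p \land s \land (q \leftrightarrow r)) = F, (r \land (p \to s)) = T, so the formula = F.
Row p=F, q=F, r=T, s=F: (p \land s \land (q \leftrightarrow r)) = F, (r \land (p \to s)) = T, so the formula = F.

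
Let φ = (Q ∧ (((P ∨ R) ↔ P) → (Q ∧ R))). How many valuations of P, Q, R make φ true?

2

P | Q | R || φ
0 | 0 | 0 || 0
0 | 0 | 1 || 0
0 | 1 | 0 || 0
0 | 1 | 1 || 1
1 | 0 | 0 || 0
1 | 0 | 1 || 0
1 | 1 | 0 || 0
1 | 1 | 1 || 1
The formula is true on 2 of the 8 rows.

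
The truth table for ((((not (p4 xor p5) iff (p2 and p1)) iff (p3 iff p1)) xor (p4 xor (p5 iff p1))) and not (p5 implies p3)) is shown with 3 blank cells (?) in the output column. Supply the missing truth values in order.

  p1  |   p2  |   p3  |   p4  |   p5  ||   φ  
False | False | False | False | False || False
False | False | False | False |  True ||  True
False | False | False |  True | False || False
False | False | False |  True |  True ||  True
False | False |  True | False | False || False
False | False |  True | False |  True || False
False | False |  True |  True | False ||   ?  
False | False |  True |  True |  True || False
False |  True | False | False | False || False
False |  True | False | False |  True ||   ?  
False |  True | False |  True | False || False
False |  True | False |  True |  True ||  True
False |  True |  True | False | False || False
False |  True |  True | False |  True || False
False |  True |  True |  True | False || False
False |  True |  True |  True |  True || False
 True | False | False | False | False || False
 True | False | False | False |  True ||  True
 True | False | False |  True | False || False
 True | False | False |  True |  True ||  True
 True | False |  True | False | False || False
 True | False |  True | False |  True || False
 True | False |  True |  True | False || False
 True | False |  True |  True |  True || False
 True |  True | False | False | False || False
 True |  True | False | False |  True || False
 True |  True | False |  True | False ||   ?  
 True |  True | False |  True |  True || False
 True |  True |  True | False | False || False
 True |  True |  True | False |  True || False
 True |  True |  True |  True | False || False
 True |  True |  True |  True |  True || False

Row p1=False, p2=False, p3=True, p4=True, p5=False: (((not (p4 xor p5) iff (p2 and p1)) iff (p3 iff p1)) xor (p4 xor (p5 iff p1))) = False, not (p5 implies p3) = False, so the formula = False.
Row p1=False, p2=True, p3=False, p4=False, p5=True: (((not (p4 xor p5) iff (p2 and p1)) iff (p3 iff p1)) xor (p4 xor (p5 iff p1))) = True, not (p5 implies p3) = True, so the formula = True.
Row p1=True, p2=True, p3=False, p4=True, p5=False: (((not (p4 xor p5) iff (p2 and p1)) iff (p3 iff p1)) xor (p4 xor (p5 iff p1))) = False, not (p5 implies p3) = False, so the formula = False.

False, True, False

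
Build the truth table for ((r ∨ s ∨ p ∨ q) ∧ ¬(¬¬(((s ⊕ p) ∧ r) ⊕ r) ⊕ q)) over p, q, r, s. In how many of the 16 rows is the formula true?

p | q | r | s || (r ∨ s ∨ p ∨ q) | (s ⊕ p) | ((s ⊕ p) ∧ r) | (((s ⊕ p) ∧ r) ⊕ r) | ¬(((s ⊕ p) ∧ r) ⊕ r) | ¬¬(((s ⊕ p) ∧ r) ⊕ r) | (¬¬(((s ⊕ p) ∧ r) ⊕ r) ⊕ q) | ¬(¬¬(((s ⊕ p) ∧ r) ⊕ r) ⊕ q) | φ
0 | 0 | 0 | 0 ||        0        |    0    |       0       |          0          |          1           |           0           |              0              |              1               | 0
0 | 0 | 0 | 1 ||        1        |    1    |       0       |          0          |          1           |           0           |              0              |              1               | 1
0 | 0 | 1 | 0 ||        1        |    0    |       0       |          1          |          0           |           1           |              1              |              0               | 0
0 | 0 | 1 | 1 ||        1        |    1    |       1       |          0          |          1           |           0           |              0              |              1               | 1
0 | 1 | 0 | 0 ||        1        |    0    |       0       |          0          |          1           |           0           |              1              |              0               | 0
0 | 1 | 0 | 1 ||        1        |    1    |       0       |          0          |          1           |           0           |              1              |              0               | 0
0 | 1 | 1 | 0 ||        1        |    0    |       0       |          1          |          0           |           1           |              0              |              1               | 1
0 | 1 | 1 | 1 ||        1        |    1    |       1       |          0          |          1           |           0           |              1              |              0               | 0
1 | 0 | 0 | 0 ||        1        |    1    |       0       |          0          |          1           |           0           |              0              |              1               | 1
1 | 0 | 0 | 1 ||        1        |    0    |       0       |          0          |          1           |           0           |              0              |              1               | 1
1 | 0 | 1 | 0 ||        1        |    1    |       1       |          0          |          1           |           0           |              0              |              1               | 1
1 | 0 | 1 | 1 ||        1        |    0    |       0       |          1          |          0           |           1           |              1              |              0               | 0
1 | 1 | 0 | 0 ||        1        |    1    |       0       |          0          |          1           |           0           |              1              |              0               | 0
1 | 1 | 0 | 1 ||        1        |    0    |       0       |          0          |          1           |           0           |              1              |              0               | 0
1 | 1 | 1 | 0 ||        1        |    1    |       1       |          0          |          1           |           0           |              1              |              0               | 0
1 | 1 | 1 | 1 ||        1        |    0    |       0       |          1          |          0           |           1           |              0              |              1               | 1
The formula is true on 7 of the 16 rows.

7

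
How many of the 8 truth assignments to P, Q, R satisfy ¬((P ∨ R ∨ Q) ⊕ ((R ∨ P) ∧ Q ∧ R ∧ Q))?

P  Q  R  |  (R ∨ Q)  (P ∨ (R ∨ Q))  (R ∨ P)  (Q ∧ R)  ((Q ∧ R) ∧ Q)  ((R ∨ P) ∧ ((Q ∧ R) ∧ Q))  φ
T  T  T  |     T           T           T        T           T                    T              T
T  T  F  |     T           T           T        F           F                    F              F
T  F  T  |     T           T           T        F           F                    F              F
T  F  F  |     F           T           T        F           F                    F              F
F  T  T  |     T           T           T        T           T                    T              T
F  T  F  |     T           T           F        F           F                    F              F
F  F  T  |     T           T           T        F           F                    F              F
F  F  F  |     F           F           F        F           F                    F              T
The formula is true on 3 of the 8 rows.

3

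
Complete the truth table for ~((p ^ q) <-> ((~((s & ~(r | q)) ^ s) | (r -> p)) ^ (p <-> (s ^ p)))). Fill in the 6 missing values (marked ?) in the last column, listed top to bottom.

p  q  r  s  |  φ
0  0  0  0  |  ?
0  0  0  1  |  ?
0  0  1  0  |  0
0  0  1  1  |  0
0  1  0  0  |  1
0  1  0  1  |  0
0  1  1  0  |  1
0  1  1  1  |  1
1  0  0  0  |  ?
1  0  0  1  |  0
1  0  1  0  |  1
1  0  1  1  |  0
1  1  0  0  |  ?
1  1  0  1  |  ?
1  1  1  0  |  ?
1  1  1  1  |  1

Row p=0, q=0, r=0, s=0: (p ^ q) = 0, ((~((s & ~(r | q)) ^ s) | (r -> p)) ^ (p <-> (s ^ p))) = 0, ((p ^ q) <-> ((~((s & ~(r | q)) ^ s) | (r -> p)) ^ (p <-> (s ^ p)))) = 1, so the formula = 0.
Row p=0, q=0, r=0, s=1: (p ^ q) = 0, ((~((s & ~(r | q)) ^ s) | (r -> p)) ^ (p <-> (s ^ p))) = 1, ((p ^ q) <-> ((~((s & ~(r | q)) ^ s) | (r -> p)) ^ (p <-> (s ^ p)))) = 0, so the formula = 1.
Row p=1, q=0, r=0, s=0: (p ^ q) = 1, ((~((s & ~(r | q)) ^ s) | (r -> p)) ^ (p <-> (s ^ p))) = 0, ((p ^ q) <-> ((~((s & ~(r | q)) ^ s) | (r -> p)) ^ (p <-> (s ^ p)))) = 0, so the formula = 1.
Row p=1, q=1, r=0, s=0: (p ^ q) = 0, ((~((s & ~(r | q)) ^ s) | (r -> p)) ^ (p <-> (s ^ p))) = 0, ((p ^ q) <-> ((~((s & ~(r | q)) ^ s) | (r -> p)) ^ (p <-> (s ^ p)))) = 1, so the formula = 0.
Row p=1, q=1, r=0, s=1: (p ^ q) = 0, ((~((s & ~(r | q)) ^ s) | (r -> p)) ^ (p <-> (s ^ p))) = 1, ((p ^ q) <-> ((~((s & ~(r | q)) ^ s) | (r -> p)) ^ (p <-> (s ^ p)))) = 0, so the formula = 1.
Row p=1, q=1, r=1, s=0: (p ^ q) = 0, ((~((s & ~(r | q)) ^ s) | (r -> p)) ^ (p <-> (s ^ p))) = 0, ((p ^ q) <-> ((~((s & ~(r | q)) ^ s) | (r -> p)) ^ (p <-> (s ^ p)))) = 1, so the formula = 0.

0, 1, 1, 0, 1, 0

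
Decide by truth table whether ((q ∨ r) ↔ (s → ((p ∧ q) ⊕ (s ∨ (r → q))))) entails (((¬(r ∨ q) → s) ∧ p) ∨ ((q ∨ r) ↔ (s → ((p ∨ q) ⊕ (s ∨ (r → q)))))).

no

p | q | r | s | φ | ψ
- | - | - | - | - | -
F | F | F | F | F | F
F | F | F | T | F | F
F | F | T | F | T | T
F | F | T | T | T | T
F | T | F | F | T | T
F | T | F | T | T | F
F | T | T | F | T | T
F | T | T | T | T | F
T | F | F | F | F | F
T | F | F | T | F | T
T | F | T | F | T | T
T | F | T | T | T | T
T | T | F | F | T | T
T | T | F | T | F | T
T | T | T | F | T | T
T | T | T | T | F | T
At p=F, q=T, r=F, s=T we have φ true but ψ false, so φ does not entail ψ.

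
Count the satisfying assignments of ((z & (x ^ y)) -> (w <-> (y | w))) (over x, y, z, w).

x  y  z  w     (x ^ y)  (z & (x ^ y))  (y | w)  (w <-> (y | w))  φ
0  0  0  0        0           0           0            1         1
0  0  0  1        0           0           1            1         1
0  0  1  0        0           0           0            1         1
0  0  1  1        0           0           1            1         1
0  1  0  0        1           0           1            0         1
0  1  0  1        1           0           1            1         1
0  1  1  0        1           1           1            0         0
0  1  1  1        1           1           1            1         1
1  0  0  0        1           0           0            1         1
1  0  0  1        1           0           1            1         1
1  0  1  0        1           1           0            1         1
1  0  1  1        1           1           1            1         1
1  1  0  0        0           0           1            0         1
1  1  0  1        0           0           1            1         1
1  1  1  0        0           0           1            0         1
1  1  1  1        0           0           1            1         1
The formula is true on 15 of the 16 rows.

15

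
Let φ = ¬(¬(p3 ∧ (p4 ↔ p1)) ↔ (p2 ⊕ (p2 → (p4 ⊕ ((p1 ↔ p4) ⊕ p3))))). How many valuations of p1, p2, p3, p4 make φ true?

6

p1 | p2 | p3 | p4 | φ
-- | -- | -- | -- | -
1  | 1  | 1  | 1  | 0
1  | 1  | 1  | 0  | 1
1  | 1  | 0  | 1  | 0
1  | 1  | 0  | 0  | 0
1  | 0  | 1  | 1  | 1
1  | 0  | 1  | 0  | 0
1  | 0  | 0  | 1  | 0
1  | 0  | 0  | 0  | 0
0  | 1  | 1  | 1  | 0
0  | 1  | 1  | 0  | 1
0  | 1  | 0  | 1  | 1
0  | 1  | 0  | 0  | 1
0  | 0  | 1  | 1  | 0
0  | 0  | 1  | 0  | 1
0  | 0  | 0  | 1  | 0
0  | 0  | 0  | 0  | 0
The formula is true on 6 of the 16 rows.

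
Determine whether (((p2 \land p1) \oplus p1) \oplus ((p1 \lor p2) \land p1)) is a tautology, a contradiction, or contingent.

p1 | p2 || φ
0  | 0  || 0
0  | 1  || 0
1  | 0  || 0
1  | 1  || 1
1 of 4 rows are 1, so the formula is contingent.

contingent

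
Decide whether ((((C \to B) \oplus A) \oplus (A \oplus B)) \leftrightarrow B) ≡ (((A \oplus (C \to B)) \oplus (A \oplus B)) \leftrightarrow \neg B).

  A   |   B   |   C   |   φ   |   ψ  
----- | ----- | ----- | ----- | -----
False | False | False | False |  True
False | False |  True |  True | False
False |  True | False | False |  True
False |  True |  True | False |  True
 True | False | False | False |  True
 True | False |  True |  True | False
 True |  True | False | False |  True
 True |  True |  True | False |  True
The columns differ at A=False, B=False, C=False (φ=False, ψ=True), so they are not equivalent.

not equivalent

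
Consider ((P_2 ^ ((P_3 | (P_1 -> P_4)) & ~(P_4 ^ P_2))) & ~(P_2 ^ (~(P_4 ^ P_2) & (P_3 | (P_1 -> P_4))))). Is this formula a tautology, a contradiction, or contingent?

P_1  P_2  P_3  P_4     (P_1 -> P_4)  (P_3 | (P_1 -> P_4))  (P_4 ^ P_2)  ~(P_4 ^ P_2)  φ
 0    0    0    0           1                 1                 0            1        0
 0    0    0    1           1                 1                 1            0        0
 0    0    1    0           1                 1                 0            1        0
 0    0    1    1           1                 1                 1            0        0
 0    1    0    0           1                 1                 1            0        0
 0    1    0    1           1                 1                 0            1        0
 0    1    1    0           1                 1                 1            0        0
 0    1    1    1           1                 1                 0            1        0
 1    0    0    0           0                 0                 0            1        0
 1    0    0    1           1                 1                 1            0        0
 1    0    1    0           0                 1                 0            1        0
 1    0    1    1           1                 1                 1            0        0
 1    1    0    0           0                 0                 1            0        0
 1    1    0    1           1                 1                 0            1        0
 1    1    1    0           0                 1                 1            0        0
 1    1    1    1           1                 1                 0            1        0
Every row is 0, so the formula is a contradiction.

contradiction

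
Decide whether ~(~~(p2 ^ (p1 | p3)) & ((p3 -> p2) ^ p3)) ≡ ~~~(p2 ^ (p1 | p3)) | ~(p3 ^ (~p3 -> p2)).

  p1     p2     p3   |    φ      ψ  
 True   True   True  |   True   True
 True   True  False  |   True   True
 True  False   True  |  False   True
 True  False  False  |  False   True
False   True   True  |   True   True
False   True  False  |  False  False
False  False   True  |  False   True
False  False  False  |   True   True
The columns differ at p1=True, p2=False, p3=True (φ=False, ψ=True), so they are not equivalent.

not equivalent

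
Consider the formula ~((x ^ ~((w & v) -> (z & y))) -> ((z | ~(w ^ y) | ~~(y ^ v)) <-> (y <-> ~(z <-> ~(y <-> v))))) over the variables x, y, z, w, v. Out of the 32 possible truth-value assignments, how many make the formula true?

8

x | y | z | w | v || φ
F | F | F | F | F || F
F | F | F | F | T || F
F | F | F | T | F || F
F | F | F | T | T || T
F | F | T | F | F || F
F | F | T | F | T || F
F | F | T | T | F || F
F | F | T | T | T || F
F | T | F | F | F || F
F | T | F | F | T || F
F | T | F | T | F || F
F | T | F | T | T || T
F | T | T | F | F || F
F | T | T | F | T || F
F | T | T | T | F || F
F | T | T | T | T || F
T | F | F | F | F || F
T | F | F | F | T || T
T | F | F | T | F || T
T | F | F | T | T || F
T | F | T | F | F || T
T | F | T | F | T || F
T | F | T | T | F || T
T | F | T | T | T || F
T | T | F | F | F || F
T | T | F | F | T || F
T | T | F | T | F || F
T | T | F | T | T || F
T | T | T | F | F || T
T | T | T | F | T || F
T | T | T | T | F || T
T | T | T | T | T || F
The formula is true on 8 of the 32 rows.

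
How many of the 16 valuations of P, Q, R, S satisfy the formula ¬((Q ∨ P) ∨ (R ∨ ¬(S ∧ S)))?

1

P  Q  R  S  |  ¬((Q ∨ P) ∨ (R ∨ ¬(S ∧ S)))
1  1  1  1  |               0             
1  1  1  0  |               0             
1  1  0  1  |               0             
1  1  0  0  |               0             
1  0  1  1  |               0             
1  0  1  0  |               0             
1  0  0  1  |               0             
1  0  0  0  |               0             
0  1  1  1  |               0             
0  1  1  0  |               0             
0  1  0  1  |               0             
0  1  0  0  |               0             
0  0  1  1  |               0             
0  0  1  0  |               0             
0  0  0  1  |               1             
0  0  0  0  |               0             
The formula is true on 1 of the 16 rows.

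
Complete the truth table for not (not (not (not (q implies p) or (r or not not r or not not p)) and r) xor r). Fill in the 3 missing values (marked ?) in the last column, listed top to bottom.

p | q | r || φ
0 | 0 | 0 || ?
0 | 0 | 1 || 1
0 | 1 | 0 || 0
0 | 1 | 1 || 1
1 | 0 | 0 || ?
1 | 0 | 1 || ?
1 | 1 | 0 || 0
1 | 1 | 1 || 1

Row p=0, q=0, r=0: not (not (not (q implies p) or (r or not not r or not not p)) and r) = 1, (not (not (not (q implies p) or (r or not not r or not not p)) and r) xor r) = 1, so the formula = 0.
Row p=1, q=0, r=0: not (not (not (q implies p) or (r or not not r or not not p)) and r) = 1, (not (not (not (q implies p) or (r or not not r or not not p)) and r) xor r) = 1, so the formula = 0.
Row p=1, q=0, r=1: not (not (not (q implies p) or (r or not not r or not not p)) and r) = 1, (not (not (not (q implies p) or (r or not not r or not not p)) and r) xor r) = 0, so the formula = 1.

0, 0, 1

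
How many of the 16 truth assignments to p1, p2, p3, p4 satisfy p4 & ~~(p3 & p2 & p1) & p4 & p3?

1

p1 | p2 | p3 | p4 | (p3 & p2 & p1) | ~(p3 & p2 & p1) | ~~(p3 & p2 & p1) | (p4 & ~~(p3 & p2 & p1)) | (p4 & p3) | φ
-- | -- | -- | -- | -------------- | --------------- | ---------------- | ----------------------- | --------- | -
1  | 1  | 1  | 1  |       1        |        0        |        1         |            1            |     1     | 1
1  | 1  | 1  | 0  |       1        |        0        |        1         |            0            |     0     | 0
1  | 1  | 0  | 1  |       0        |        1        |        0         |            0            |     0     | 0
1  | 1  | 0  | 0  |       0        |        1        |        0         |            0            |     0     | 0
1  | 0  | 1  | 1  |       0        |        1        |        0         |            0            |     1     | 0
1  | 0  | 1  | 0  |       0        |        1        |        0         |            0            |     0     | 0
1  | 0  | 0  | 1  |       0        |        1        |        0         |            0            |     0     | 0
1  | 0  | 0  | 0  |       0        |        1        |        0         |            0            |     0     | 0
0  | 1  | 1  | 1  |       0        |        1        |        0         |            0            |     1     | 0
0  | 1  | 1  | 0  |       0        |        1        |        0         |            0            |     0     | 0
0  | 1  | 0  | 1  |       0        |        1        |        0         |            0            |     0     | 0
0  | 1  | 0  | 0  |       0        |        1        |        0         |            0            |     0     | 0
0  | 0  | 1  | 1  |       0        |        1        |        0         |            0            |     1     | 0
0  | 0  | 1  | 0  |       0        |        1        |        0         |            0            |     0     | 0
0  | 0  | 0  | 1  |       0        |        1        |        0         |            0            |     0     | 0
0  | 0  | 0  | 0  |       0        |        1        |        0         |            0            |     0     | 0
The formula is true on 1 of the 16 rows.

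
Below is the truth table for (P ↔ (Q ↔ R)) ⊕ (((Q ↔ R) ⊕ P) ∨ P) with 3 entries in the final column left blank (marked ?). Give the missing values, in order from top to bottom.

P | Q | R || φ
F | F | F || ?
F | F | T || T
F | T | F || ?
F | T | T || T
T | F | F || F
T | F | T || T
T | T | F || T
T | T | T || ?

T, T, F

Row P=F, Q=F, R=F: (P ↔ (Q ↔ R)) = F, (((Q ↔ R) ⊕ P) ∨ P) = T, so the formula = T.
Row P=F, Q=T, R=F: (P ↔ (Q ↔ R)) = T, (((Q ↔ R) ⊕ P) ∨ P) = F, so the formula = T.
Row P=T, Q=T, R=T: (P ↔ (Q ↔ R)) = T, (((Q ↔ R) ⊕ P) ∨ P) = T, so the formula = F.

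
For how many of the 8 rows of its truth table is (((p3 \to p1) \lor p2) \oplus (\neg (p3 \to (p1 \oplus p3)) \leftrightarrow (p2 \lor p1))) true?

5

p1 | p2 | p3 || (p3 \to p1) | ((p3 \to p1) \lor p2) | (p1 \oplus p3) | (p3 \to (p1 \oplus p3)) | \neg (p3 \to (p1 \oplus p3)) | (p2 \lor p1) | φ
F  | F  | F  ||      T      |           T           |       F        |            T            |              F               |      F       | F
F  | F  | T  ||      F      |           F           |       T        |            T            |              F               |      F       | T
F  | T  | F  ||      T      |           T           |       F        |            T            |              F               |      T       | T
F  | T  | T  ||      F      |           T           |       T        |            T            |              F               |      T       | T
T  | F  | F  ||      T      |           T           |       T        |            T            |              F               |      T       | T
T  | F  | T  ||      T      |           T           |       F        |            F            |              T               |      T       | F
T  | T  | F  ||      T      |           T           |       T        |            T            |              F               |      T       | T
T  | T  | T  ||      T      |           T           |       F        |            F            |              T               |      T       | F
The formula is true on 5 of the 8 rows.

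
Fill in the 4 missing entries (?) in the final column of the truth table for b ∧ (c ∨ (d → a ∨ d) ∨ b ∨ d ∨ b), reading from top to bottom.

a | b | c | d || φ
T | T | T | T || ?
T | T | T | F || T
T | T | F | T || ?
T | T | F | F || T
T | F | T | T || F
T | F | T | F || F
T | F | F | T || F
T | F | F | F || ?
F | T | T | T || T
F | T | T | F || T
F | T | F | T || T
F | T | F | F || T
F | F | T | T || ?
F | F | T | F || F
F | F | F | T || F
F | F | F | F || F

Row a=T, b=T, c=T, d=T: (c ∨ (d → a ∨ d) ∨ b ∨ d ∨ b) = T, so the formula = T.
Row a=T, b=T, c=F, d=T: (c ∨ (d → a ∨ d) ∨ b ∨ d ∨ b) = T, so the formula = T.
Row a=T, b=F, c=F, d=F: (c ∨ (d → a ∨ d) ∨ b ∨ d ∨ b) = T, so the formula = F.
Row a=F, b=F, c=T, d=T: (c ∨ (d → a ∨ d) ∨ b ∨ d ∨ b) = T, so the formula = F.

T, T, F, F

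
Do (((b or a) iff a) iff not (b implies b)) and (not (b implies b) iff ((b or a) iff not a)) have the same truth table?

a | b || φ | ψ
T | T || F | T
T | F || F | T
F | T || T | F
F | F || F | T
The columns differ at a=T, b=T (φ=F, ψ=T), so they are not equivalent.

not equivalent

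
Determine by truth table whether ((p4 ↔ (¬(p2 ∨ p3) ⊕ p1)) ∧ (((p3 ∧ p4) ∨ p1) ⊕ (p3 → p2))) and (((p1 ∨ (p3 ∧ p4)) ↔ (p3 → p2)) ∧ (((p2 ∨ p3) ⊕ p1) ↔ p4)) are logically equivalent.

not equivalent

p1  p2  p3  p4  |  φ  ψ
T   T   T   T   |  F  F
T   T   T   F   |  F  T
T   T   F   T   |  F  F
T   T   F   F   |  F  T
T   F   T   T   |  T  F
T   F   T   F   |  F  F
T   F   F   T   |  F  T
T   F   F   F   |  F  F
F   T   T   T   |  F  T
F   T   T   F   |  T  F
F   T   F   T   |  F  F
F   T   F   F   |  T  F
F   F   T   T   |  F  F
F   F   T   F   |  F  F
F   F   F   T   |  T  F
F   F   F   F   |  F  F
The columns differ at p1=T, p2=T, p3=T, p4=F (φ=F, ψ=T), so they are not equivalent.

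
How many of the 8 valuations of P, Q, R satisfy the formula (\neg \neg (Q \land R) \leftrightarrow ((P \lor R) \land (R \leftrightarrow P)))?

P | Q | R | φ
- | - | - | -
T | T | T | T
T | T | F | T
T | F | T | F
T | F | F | T
F | T | T | F
F | T | F | T
F | F | T | T
F | F | F | T
The formula is true on 6 of the 8 rows.

6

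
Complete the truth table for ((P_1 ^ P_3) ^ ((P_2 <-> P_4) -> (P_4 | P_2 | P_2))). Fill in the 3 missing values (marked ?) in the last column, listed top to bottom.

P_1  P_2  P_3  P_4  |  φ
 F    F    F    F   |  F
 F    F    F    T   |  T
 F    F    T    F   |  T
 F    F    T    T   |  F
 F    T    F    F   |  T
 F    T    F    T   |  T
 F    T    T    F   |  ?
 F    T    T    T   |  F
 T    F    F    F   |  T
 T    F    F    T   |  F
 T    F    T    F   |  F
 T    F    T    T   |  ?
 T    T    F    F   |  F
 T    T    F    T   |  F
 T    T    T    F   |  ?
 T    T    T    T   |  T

F, T, T

Row P_1=F, P_2=T, P_3=T, P_4=F: (P_1 ^ P_3) = T, ((P_2 <-> P_4) -> (P_4 | P_2 | P_2)) = T, so the formula = F.
Row P_1=T, P_2=F, P_3=T, P_4=T: (P_1 ^ P_3) = F, ((P_2 <-> P_4) -> (P_4 | P_2 | P_2)) = T, so the formula = T.
Row P_1=T, P_2=T, P_3=T, P_4=F: (P_1 ^ P_3) = F, ((P_2 <-> P_4) -> (P_4 | P_2 | P_2)) = T, so the formula = T.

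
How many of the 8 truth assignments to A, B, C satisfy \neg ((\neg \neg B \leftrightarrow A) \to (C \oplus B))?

2

A | B | C || φ
F | F | F || T
F | F | T || F
F | T | F || F
F | T | T || F
T | F | F || F
T | F | T || F
T | T | F || F
T | T | T || T
The formula is true on 2 of the 8 rows.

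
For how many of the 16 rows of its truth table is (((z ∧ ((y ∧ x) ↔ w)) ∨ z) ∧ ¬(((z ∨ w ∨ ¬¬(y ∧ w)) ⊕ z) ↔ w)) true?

4

x | y | z | w | (y ∧ x) | ((y ∧ x) ↔ w) | (z ∧ ((y ∧ x) ↔ w)) | ((z ∧ ((y ∧ x) ↔ w)) ∨ z) | (y ∧ w) | ¬(y ∧ w) | ¬¬(y ∧ w) | (z ∨ w ∨ ¬¬(y ∧ w)) | ((z ∨ w ∨ ¬¬(y ∧ w)) ⊕ z) | φ
- | - | - | - | ------- | ------------- | ------------------- | ------------------------- | ------- | -------- | --------- | ------------------- | ------------------------- | -
F | F | F | F |    F    |       T       |          F          |             F             |    F    |    T     |     F     |          F          |             F             | F
F | F | F | T |    F    |       F       |          F          |             F             |    F    |    T     |     F     |          T          |             T             | F
F | F | T | F |    F    |       T       |          T          |             T             |    F    |    T     |     F     |          T          |             F             | F
F | F | T | T |    F    |       F       |          F          |             T             |    F    |    T     |     F     |          T          |             F             | T
F | T | F | F |    F    |       T       |          F          |             F             |    F    |    T     |     F     |          F          |             F             | F
F | T | F | T |    F    |       F       |          F          |             F             |    T    |    F     |     T     |          T          |             T             | F
F | T | T | F |    F    |       T       |          T          |             T             |    F    |    T     |     F     |          T          |             F             | F
F | T | T | T |    F    |       F       |          F          |             T             |    T    |    F     |     T     |          T          |             F             | T
T | F | F | F |    F    |       T       |          F          |             F             |    F    |    T     |     F     |          F          |             F             | F
T | F | F | T |    F    |       F       |          F          |             F             |    F    |    T     |     F     |          T          |             T             | F
T | F | T | F |    F    |       T       |          T          |             T             |    F    |    T     |     F     |          T          |             F             | F
T | F | T | T |    F    |       F       |          F          |             T             |    F    |    T     |     F     |          T          |             F             | T
T | T | F | F |    T    |       F       |          F          |             F             |    F    |    T     |     F     |          F          |             F             | F
T | T | F | T |    T    |       T       |          F          |             F             |    T    |    F     |     T     |          T          |             T             | F
T | T | T | F |    T    |       F       |          F          |             T             |    F    |    T     |     F     |          T          |             F             | F
T | T | T | T |    T    |       T       |          T          |             T             |    T    |    F     |     T     |          T          |             F             | T
The formula is true on 4 of the 16 rows.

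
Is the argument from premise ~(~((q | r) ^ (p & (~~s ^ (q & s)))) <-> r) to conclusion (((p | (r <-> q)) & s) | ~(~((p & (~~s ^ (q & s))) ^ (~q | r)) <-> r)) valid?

no

p | q | r | s || φ | ψ
T | T | T | T || T | T
T | T | T | F || T | T
T | T | F | T || F | T
T | T | F | F || F | T
T | F | T | T || F | T
T | F | T | F || T | T
T | F | F | T || F | T
T | F | F | F || T | F
F | T | T | T || T | T
F | T | T | F || T | T
F | T | F | T || F | T
F | T | F | F || F | T
F | F | T | T || T | T
F | F | T | F || T | T
F | F | F | T || T | T
F | F | F | F || T | F
At p=T, q=F, r=F, s=F we have φ true but ψ false, so φ does not entail ψ.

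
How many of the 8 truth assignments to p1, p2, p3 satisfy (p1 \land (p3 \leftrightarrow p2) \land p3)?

p1 | p2 | p3 || φ
T  | T  | T  || T
T  | T  | F  || F
T  | F  | T  || F
T  | F  | F  || F
F  | T  | T  || F
F  | T  | F  || F
F  | F  | T  || F
F  | F  | F  || F
The formula is true on 1 of the 8 rows.

1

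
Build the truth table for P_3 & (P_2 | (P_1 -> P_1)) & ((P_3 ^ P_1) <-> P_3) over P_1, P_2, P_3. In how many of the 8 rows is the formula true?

2

P_1  P_2  P_3     (P_1 -> P_1)  (P_2 | (P_1 -> P_1))  (P_3 ^ P_1)  ((P_3 ^ P_1) <-> P_3)  φ
 1    1    1           1                 1                 0                 0            0
 1    1    0           1                 1                 1                 0            0
 1    0    1           1                 1                 0                 0            0
 1    0    0           1                 1                 1                 0            0
 0    1    1           1                 1                 1                 1            1
 0    1    0           1                 1                 0                 1            0
 0    0    1           1                 1                 1                 1            1
 0    0    0           1                 1                 0                 1            0
The formula is true on 2 of the 8 rows.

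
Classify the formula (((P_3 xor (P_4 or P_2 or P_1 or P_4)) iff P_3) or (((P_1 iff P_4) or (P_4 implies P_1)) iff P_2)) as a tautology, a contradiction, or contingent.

contingent

P_1 | P_2 | P_3 | P_4 || (P_4 or P_2 or P_1 or P_4) | (P_1 iff P_4) | (P_4 implies P_1) | φ
 F  |  F  |  F  |  F  ||             F              |       T       |         T         | T
 F  |  F  |  F  |  T  ||             T              |       F       |         F         | T
 F  |  F  |  T  |  F  ||             F              |       T       |         T         | T
 F  |  F  |  T  |  T  ||             T              |       F       |         F         | T
 F  |  T  |  F  |  F  ||             T              |       T       |         T         | T
 F  |  T  |  F  |  T  ||             T              |       F       |         F         | F
 F  |  T  |  T  |  F  ||             T              |       T       |         T         | T
 F  |  T  |  T  |  T  ||             T              |       F       |         F         | F
 T  |  F  |  F  |  F  ||             T              |       F       |         T         | F
 T  |  F  |  F  |  T  ||             T              |       T       |         T         | F
 T  |  F  |  T  |  F  ||             T              |       F       |         T         | F
 T  |  F  |  T  |  T  ||             T              |       T       |         T         | F
 T  |  T  |  F  |  F  ||             T              |       F       |         T         | T
 T  |  T  |  F  |  T  ||             T              |       T       |         T         | T
 T  |  T  |  T  |  F  ||             T              |       F       |         T         | T
 T  |  T  |  T  |  T  ||             T              |       T       |         T         | T
10 of 16 rows are T, so the formula is contingent.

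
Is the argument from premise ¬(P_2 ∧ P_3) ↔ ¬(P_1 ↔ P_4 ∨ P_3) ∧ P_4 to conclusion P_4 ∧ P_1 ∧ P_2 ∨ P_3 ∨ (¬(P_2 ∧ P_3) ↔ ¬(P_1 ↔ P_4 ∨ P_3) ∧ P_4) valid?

yes

P_1 | P_2 | P_3 | P_4 || φ | ψ
 T  |  T  |  T  |  T  || T | T
 T  |  T  |  T  |  F  || T | T
 T  |  T  |  F  |  T  || F | T
 T  |  T  |  F  |  F  || F | F
 T  |  F  |  T  |  T  || F | T
 T  |  F  |  T  |  F  || F | T
 T  |  F  |  F  |  T  || F | F
 T  |  F  |  F  |  F  || F | F
 F  |  T  |  T  |  T  || F | T
 F  |  T  |  T  |  F  || T | T
 F  |  T  |  F  |  T  || T | T
 F  |  T  |  F  |  F  || F | F
 F  |  F  |  T  |  T  || T | T
 F  |  F  |  T  |  F  || F | T
 F  |  F  |  F  |  T  || T | T
 F  |  F  |  F  |  F  || F | F
In every row where φ is true, ψ is also true, so φ ⊨ ψ.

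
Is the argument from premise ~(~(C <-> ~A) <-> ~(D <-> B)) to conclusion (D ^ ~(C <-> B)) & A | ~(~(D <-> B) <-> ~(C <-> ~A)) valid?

yes

A | B | C | D || φ | ψ
1 | 1 | 1 | 1 || 1 | 1
1 | 1 | 1 | 0 || 0 | 0
1 | 1 | 0 | 1 || 0 | 0
1 | 1 | 0 | 0 || 1 | 1
1 | 0 | 1 | 1 || 0 | 0
1 | 0 | 1 | 0 || 1 | 1
1 | 0 | 0 | 1 || 1 | 1
1 | 0 | 0 | 0 || 0 | 0
0 | 1 | 1 | 1 || 0 | 0
0 | 1 | 1 | 0 || 1 | 1
0 | 1 | 0 | 1 || 1 | 1
0 | 1 | 0 | 0 || 0 | 0
0 | 0 | 1 | 1 || 1 | 1
0 | 0 | 1 | 0 || 0 | 0
0 | 0 | 0 | 1 || 0 | 0
0 | 0 | 0 | 0 || 1 | 1
In every row where φ is true, ψ is also true, so φ ⊨ ψ.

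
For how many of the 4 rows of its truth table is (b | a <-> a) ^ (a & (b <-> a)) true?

2

a  b     (b | a)  ((b | a) <-> a)  (b <-> a)  (a & (b <-> a))  φ
T  T        T            T             T             T         F
T  F        T            T             F             F         T
F  T        T            F             F             F         F
F  F        F            T             T             F         T
The formula is true on 2 of the 4 rows.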